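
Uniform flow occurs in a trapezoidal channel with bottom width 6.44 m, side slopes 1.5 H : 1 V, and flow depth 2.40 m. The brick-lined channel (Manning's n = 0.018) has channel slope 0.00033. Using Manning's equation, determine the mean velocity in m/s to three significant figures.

1.38 m/s

A = (b + z·y)·y = (6.44 + 1.5×2.40)×2.40 = 24.10 m²
P = b + 2y√(1+z²) = 6.44 + 2×2.40×√(1+1.5²) = 15.09 m
R = A/P = 24.10/15.09 = 1.596 m
Q = (1/n)·A·R^(2/3)·S^(1/2) = (1/0.018) × 24.10 × 1.596^(2/3) × 0.00033^(1/2) = 33.22 m³/s
V = Q/A = 33.22/24.10 = 1.379 m/s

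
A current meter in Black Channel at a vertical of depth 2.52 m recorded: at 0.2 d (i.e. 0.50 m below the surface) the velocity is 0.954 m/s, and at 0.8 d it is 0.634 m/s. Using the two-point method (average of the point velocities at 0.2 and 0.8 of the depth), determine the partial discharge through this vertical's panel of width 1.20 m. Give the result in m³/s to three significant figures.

2.40 m³/s

v̄ = (0.954 + 0.634) / 2 = 0.7940 m/s
q = v̄ × d × w = 0.7940 × 2.52 × 1.20 = 2.401 m³/s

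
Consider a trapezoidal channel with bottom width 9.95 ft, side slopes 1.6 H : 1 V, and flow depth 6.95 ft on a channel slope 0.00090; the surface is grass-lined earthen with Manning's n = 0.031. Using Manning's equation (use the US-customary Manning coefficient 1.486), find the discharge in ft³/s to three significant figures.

535 ft³/s

A = (b + z·y)·y = (9.95 + 1.6×6.95)×6.95 = 146.4 ft²
P = b + 2y√(1+z²) = 9.95 + 2×6.95×√(1+1.6²) = 36.18 ft
R = A/P = 146.4/36.18 = 4.048 ft
Q = (1.486/n)·A·R^(2/3)·S^(1/2) = (1.486/0.031) × 146.4 × 4.048^(2/3) × 0.00090^(1/2) = 534.9 ft³/s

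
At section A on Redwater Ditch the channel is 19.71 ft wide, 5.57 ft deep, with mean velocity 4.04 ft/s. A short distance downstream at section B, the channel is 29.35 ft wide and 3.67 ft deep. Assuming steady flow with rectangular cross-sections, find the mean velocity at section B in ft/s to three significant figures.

Q = A₁V₁ = (19.71×5.57) × 4.04 = 443.5 ft³/s
A₂ = 29.35 × 3.67 = 107.7 ft²
V₂ = Q/A₂ = 443.5/107.7 = 4.118 ft/s

4.12 ft/s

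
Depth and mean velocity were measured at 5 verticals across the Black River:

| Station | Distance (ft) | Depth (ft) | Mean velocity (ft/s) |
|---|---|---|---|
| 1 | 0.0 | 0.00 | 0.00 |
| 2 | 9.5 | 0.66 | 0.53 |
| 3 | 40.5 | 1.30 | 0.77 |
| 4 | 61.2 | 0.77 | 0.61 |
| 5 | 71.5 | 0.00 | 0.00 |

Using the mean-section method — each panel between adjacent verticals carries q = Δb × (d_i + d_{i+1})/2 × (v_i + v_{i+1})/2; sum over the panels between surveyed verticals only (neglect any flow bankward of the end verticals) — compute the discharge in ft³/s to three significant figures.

36.6 ft³/s

Panel 1-2: Δb = 9.5 ft, d̄ = (0.00+0.66)/2 = 0.33, v̄ = (0.00+0.53)/2 = 0.265 → q = 9.5×0.33×0.265 = 0.8308 ft³/s
Panel 2-3: Δb = 31 ft, d̄ = (0.66+1.30)/2 = 0.98, v̄ = (0.53+0.77)/2 = 0.65 → q = 31×0.98×0.65 = 19.75 ft³/s
Panel 3-4: Δb = 20.7 ft, d̄ = (1.30+0.77)/2 = 1.035, v̄ = (0.77+0.61)/2 = 0.69 → q = 20.7×1.035×0.69 = 14.78 ft³/s
Panel 4-5: Δb = 10.3 ft, d̄ = (0.77+0.00)/2 = 0.385, v̄ = (0.61+0.00)/2 = 0.305 → q = 10.3×0.385×0.305 = 1.209 ft³/s
Q = Σ q = 36.57 ft³/s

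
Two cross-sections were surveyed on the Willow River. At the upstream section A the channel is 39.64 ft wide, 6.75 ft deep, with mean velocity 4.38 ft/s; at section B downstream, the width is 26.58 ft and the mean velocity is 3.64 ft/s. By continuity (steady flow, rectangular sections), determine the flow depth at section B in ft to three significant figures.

12.1 ft

Q = A₁V₁ = (39.64×6.75) × 4.38 = 1172 ft³/s
d₂ = Q/(b₂ V₂) = 1172/(26.58×3.64) = 12.11 ft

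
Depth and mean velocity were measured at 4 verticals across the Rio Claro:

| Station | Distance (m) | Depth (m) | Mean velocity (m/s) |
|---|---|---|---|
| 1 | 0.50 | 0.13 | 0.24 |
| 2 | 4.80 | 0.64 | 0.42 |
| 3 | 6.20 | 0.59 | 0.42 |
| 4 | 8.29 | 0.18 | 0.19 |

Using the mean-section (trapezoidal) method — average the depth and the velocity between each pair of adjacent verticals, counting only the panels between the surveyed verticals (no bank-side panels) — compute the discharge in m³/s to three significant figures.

Panel 1-2: Δb = 4.3 m, d̄ = (0.13+0.64)/2 = 0.385, v̄ = (0.24+0.42)/2 = 0.33 → q = 4.3×0.385×0.33 = 0.5463 m³/s
Panel 2-3: Δb = 1.4 m, d̄ = (0.64+0.59)/2 = 0.615, v̄ = (0.42+0.42)/2 = 0.42 → q = 1.4×0.615×0.42 = 0.3616 m³/s
Panel 3-4: Δb = 2.09 m, d̄ = (0.59+0.18)/2 = 0.385, v̄ = (0.42+0.19)/2 = 0.305 → q = 2.09×0.385×0.305 = 0.2454 m³/s
Q = Σ q = 1.153 m³/s

1.15 m³/s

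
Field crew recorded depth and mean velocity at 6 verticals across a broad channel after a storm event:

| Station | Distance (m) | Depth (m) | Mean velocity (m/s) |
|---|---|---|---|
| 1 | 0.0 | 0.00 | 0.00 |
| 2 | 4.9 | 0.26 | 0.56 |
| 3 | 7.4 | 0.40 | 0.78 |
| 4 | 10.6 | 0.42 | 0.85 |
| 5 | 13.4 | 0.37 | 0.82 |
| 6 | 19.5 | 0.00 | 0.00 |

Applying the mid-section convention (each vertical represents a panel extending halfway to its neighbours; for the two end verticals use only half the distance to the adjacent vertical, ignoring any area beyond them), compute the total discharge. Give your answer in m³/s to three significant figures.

w_2 = (7.4 − 0.0)/2 = 3.7 m; q_2 = 0.56 × 0.26 × 3.7 = 0.5387 m³/s
w_3 = (10.6 − 4.9)/2 = 2.85 m; q_3 = 0.78 × 0.40 × 2.85 = 0.8892 m³/s
w_4 = (13.4 − 7.4)/2 = 3 m; q_4 = 0.85 × 0.42 × 3 = 1.071 m³/s
w_5 = (19.5 − 10.6)/2 = 4.45 m; q_5 = 0.82 × 0.37 × 4.45 = 1.350 m³/s
Stations 1, 6 contribute zero (depth or velocity is 0).
Q = Σ qᵢ = 3.849 m³/s

3.85 m³/s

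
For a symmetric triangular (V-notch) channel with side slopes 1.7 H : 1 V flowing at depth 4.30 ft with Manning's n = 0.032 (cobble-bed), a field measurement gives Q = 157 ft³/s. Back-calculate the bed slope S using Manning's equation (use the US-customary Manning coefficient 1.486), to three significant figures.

A = z·y² = 1.7×4.30² = 31.43 ft²
P = 2y√(1+z²) = 2×4.30×√(1+1.7²) = 16.96 ft
R = A/P = 31.43/16.96 = 1.853 ft
S = (Q·n / (1.486·A·R^(2/3)))² = (157×0.032 / (1.486×31.43×1.509))² = 0.005082

0.00508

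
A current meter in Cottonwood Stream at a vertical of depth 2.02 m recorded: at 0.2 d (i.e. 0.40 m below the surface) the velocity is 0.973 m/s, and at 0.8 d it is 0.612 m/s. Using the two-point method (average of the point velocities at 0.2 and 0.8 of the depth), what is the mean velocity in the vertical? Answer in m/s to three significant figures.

v̄ = (0.973 + 0.612) / 2 = 0.7925 m/s

0.793 m/s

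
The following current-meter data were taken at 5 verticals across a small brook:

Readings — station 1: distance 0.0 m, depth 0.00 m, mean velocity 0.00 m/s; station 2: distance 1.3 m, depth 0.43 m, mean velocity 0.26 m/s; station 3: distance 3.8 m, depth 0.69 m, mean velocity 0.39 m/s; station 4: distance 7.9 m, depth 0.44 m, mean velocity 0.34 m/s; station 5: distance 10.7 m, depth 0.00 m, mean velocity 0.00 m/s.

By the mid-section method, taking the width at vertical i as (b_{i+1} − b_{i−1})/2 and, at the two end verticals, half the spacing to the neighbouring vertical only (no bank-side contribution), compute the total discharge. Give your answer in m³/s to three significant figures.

w_2 = (3.8 − 0.0)/2 = 1.9 m; q_2 = 0.26 × 0.43 × 1.9 = 0.2124 m³/s
w_3 = (7.9 − 1.3)/2 = 3.3 m; q_3 = 0.39 × 0.69 × 3.3 = 0.8880 m³/s
w_4 = (10.7 − 3.8)/2 = 3.45 m; q_4 = 0.34 × 0.44 × 3.45 = 0.5161 m³/s
Stations 1, 5 contribute zero (depth or velocity is 0).
Q = Σ qᵢ = 1.617 m³/s

1.62 m³/s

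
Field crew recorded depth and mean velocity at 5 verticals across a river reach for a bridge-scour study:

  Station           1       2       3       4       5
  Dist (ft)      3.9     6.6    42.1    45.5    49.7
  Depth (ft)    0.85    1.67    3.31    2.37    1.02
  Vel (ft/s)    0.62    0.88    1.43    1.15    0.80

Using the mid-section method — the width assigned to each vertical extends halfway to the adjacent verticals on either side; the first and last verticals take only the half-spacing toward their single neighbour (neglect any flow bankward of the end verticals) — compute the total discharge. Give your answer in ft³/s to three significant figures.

133 ft³/s

w_1 = (6.6 − 3.9)/2 = 1.35 ft; q_1 = 0.62 × 0.85 × 1.35 = 0.7115 ft³/s
w_2 = (42.1 − 3.9)/2 = 19.1 ft; q_2 = 0.88 × 1.67 × 19.1 = 28.07 ft³/s
w_3 = (45.5 − 6.6)/2 = 19.45 ft; q_3 = 1.43 × 3.31 × 19.45 = 92.06 ft³/s
w_4 = (49.7 − 42.1)/2 = 3.8 ft; q_4 = 1.15 × 2.37 × 3.8 = 10.36 ft³/s
w_5 = (49.7 − 45.5)/2 = 2.1 ft; q_5 = 0.80 × 1.02 × 2.1 = 1.714 ft³/s
Q = Σ qᵢ = 132.9 ft³/s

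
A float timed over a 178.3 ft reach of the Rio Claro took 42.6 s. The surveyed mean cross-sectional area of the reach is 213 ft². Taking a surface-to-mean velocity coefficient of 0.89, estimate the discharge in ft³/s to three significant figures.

793 ft³/s

v_surface = L / t̄ = 178.3 / 42.6 = 4.185 ft/s
v_mean = 0.89 × 4.185 = 3.725 ft/s
Q = A × v_mean = 213 × 3.725 = 793.4 ft³/s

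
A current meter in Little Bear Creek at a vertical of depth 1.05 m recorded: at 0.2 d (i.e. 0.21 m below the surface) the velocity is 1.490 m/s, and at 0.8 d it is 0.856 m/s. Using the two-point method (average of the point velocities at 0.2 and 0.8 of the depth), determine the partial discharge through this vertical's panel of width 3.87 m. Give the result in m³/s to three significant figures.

4.77 m³/s

v̄ = (1.490 + 0.856) / 2 = 1.173 m/s
q = v̄ × d × w = 1.173 × 1.05 × 3.87 = 4.766 m³/s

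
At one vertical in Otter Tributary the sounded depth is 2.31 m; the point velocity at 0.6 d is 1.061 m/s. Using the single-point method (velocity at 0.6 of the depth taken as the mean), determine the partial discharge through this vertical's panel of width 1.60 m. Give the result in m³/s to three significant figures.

3.92 m³/s

v̄ = v₀.₆ = 1.061 m/s
q = v̄ × d × w = 1.061 × 2.31 × 1.60 = 3.921 m³/s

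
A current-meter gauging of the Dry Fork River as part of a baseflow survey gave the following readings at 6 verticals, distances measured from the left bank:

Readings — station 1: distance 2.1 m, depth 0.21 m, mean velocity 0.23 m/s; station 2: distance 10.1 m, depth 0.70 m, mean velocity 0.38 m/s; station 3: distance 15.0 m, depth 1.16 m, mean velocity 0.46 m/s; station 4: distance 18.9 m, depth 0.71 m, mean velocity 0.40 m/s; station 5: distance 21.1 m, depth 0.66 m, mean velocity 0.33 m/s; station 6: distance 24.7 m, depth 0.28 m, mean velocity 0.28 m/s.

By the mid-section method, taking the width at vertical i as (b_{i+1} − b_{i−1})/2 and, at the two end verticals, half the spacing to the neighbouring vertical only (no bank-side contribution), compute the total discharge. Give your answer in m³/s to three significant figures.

w_1 = (10.1 − 2.1)/2 = 4 m; q_1 = 0.23 × 0.21 × 4 = 0.1932 m³/s
w_2 = (15.0 − 2.1)/2 = 6.45 m; q_2 = 0.38 × 0.70 × 6.45 = 1.716 m³/s
w_3 = (18.9 − 10.1)/2 = 4.4 m; q_3 = 0.46 × 1.16 × 4.4 = 2.348 m³/s
w_4 = (21.1 − 15.0)/2 = 3.05 m; q_4 = 0.40 × 0.71 × 3.05 = 0.8662 m³/s
w_5 = (24.7 − 18.9)/2 = 2.9 m; q_5 = 0.33 × 0.66 × 2.9 = 0.6316 m³/s
w_6 = (24.7 − 21.1)/2 = 1.8 m; q_6 = 0.28 × 0.28 × 1.8 = 0.1411 m³/s
Q = Σ qᵢ = 5.896 m³/s

5.90 m³/s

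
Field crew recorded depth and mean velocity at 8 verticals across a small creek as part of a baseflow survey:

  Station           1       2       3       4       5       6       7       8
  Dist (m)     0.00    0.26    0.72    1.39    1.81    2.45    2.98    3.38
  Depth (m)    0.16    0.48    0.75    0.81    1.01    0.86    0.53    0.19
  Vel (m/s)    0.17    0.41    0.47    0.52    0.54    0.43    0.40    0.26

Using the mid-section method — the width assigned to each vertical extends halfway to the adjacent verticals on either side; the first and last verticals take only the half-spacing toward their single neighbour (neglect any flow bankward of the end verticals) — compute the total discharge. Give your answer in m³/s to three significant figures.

w_1 = (0.26 − 0.00)/2 = 0.13 m; q_1 = 0.17 × 0.16 × 0.13 = 0.003536 m³/s
w_2 = (0.72 − 0.00)/2 = 0.36 m; q_2 = 0.41 × 0.48 × 0.36 = 0.07085 m³/s
w_3 = (1.39 − 0.26)/2 = 0.565 m; q_3 = 0.47 × 0.75 × 0.565 = 0.1992 m³/s
w_4 = (1.81 − 0.72)/2 = 0.545 m; q_4 = 0.52 × 0.81 × 0.545 = 0.2296 m³/s
w_5 = (2.45 − 1.39)/2 = 0.53 m; q_5 = 0.54 × 1.01 × 0.53 = 0.2891 m³/s
w_6 = (2.98 − 1.81)/2 = 0.585 m; q_6 = 0.43 × 0.86 × 0.585 = 0.2163 m³/s
w_7 = (3.38 − 2.45)/2 = 0.465 m; q_7 = 0.40 × 0.53 × 0.465 = 0.09858 m³/s
w_8 = (3.38 − 2.98)/2 = 0.2 m; q_8 = 0.26 × 0.19 × 0.2 = 0.009880 m³/s
Q = Σ qᵢ = 1.117 m³/s

1.12 m³/s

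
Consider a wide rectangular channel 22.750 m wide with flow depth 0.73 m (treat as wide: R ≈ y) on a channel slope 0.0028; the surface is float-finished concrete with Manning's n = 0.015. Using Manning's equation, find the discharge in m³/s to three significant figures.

A = b·y = 22.750 × 0.73 = 16.61 m²
Wide channel: R ≈ y = 0.73 m
Q = (1/n)·A·R^(2/3)·S^(1/2) = (1/0.015) × 16.61 × 0.7300^(2/3) × 0.0028^(1/2) = 47.50 m³/s

47.5 m³/s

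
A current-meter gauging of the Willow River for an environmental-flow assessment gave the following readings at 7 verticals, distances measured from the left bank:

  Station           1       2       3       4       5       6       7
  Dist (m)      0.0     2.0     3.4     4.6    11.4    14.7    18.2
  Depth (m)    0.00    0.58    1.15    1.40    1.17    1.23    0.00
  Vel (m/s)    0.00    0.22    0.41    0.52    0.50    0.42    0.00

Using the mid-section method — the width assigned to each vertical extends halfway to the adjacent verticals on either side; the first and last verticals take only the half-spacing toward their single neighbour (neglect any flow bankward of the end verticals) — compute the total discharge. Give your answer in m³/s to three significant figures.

8.45 m³/s

w_2 = (3.4 − 0.0)/2 = 1.7 m; q_2 = 0.22 × 0.58 × 1.7 = 0.2169 m³/s
w_3 = (4.6 − 2.0)/2 = 1.3 m; q_3 = 0.41 × 1.15 × 1.3 = 0.6130 m³/s
w_4 = (11.4 − 3.4)/2 = 4 m; q_4 = 0.52 × 1.40 × 4 = 2.912 m³/s
w_5 = (14.7 − 4.6)/2 = 5.05 m; q_5 = 0.50 × 1.17 × 5.05 = 2.954 m³/s
w_6 = (18.2 − 11.4)/2 = 3.4 m; q_6 = 0.42 × 1.23 × 3.4 = 1.756 m³/s
Stations 1, 7 contribute zero (depth or velocity is 0).
Q = Σ qᵢ = 8.453 m³/s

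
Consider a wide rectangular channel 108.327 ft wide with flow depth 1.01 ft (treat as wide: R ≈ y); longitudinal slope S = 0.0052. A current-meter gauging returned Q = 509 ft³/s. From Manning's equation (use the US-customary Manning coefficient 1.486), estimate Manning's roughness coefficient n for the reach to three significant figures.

A = b·y = 108.327 × 1.01 = 109.4 ft²
Wide channel: R ≈ y = 1.01 ft
n = (1.486/Q)·A·R^(2/3)·S^(1/2) = (1.486/509) × 109.4 × 1.007 × 0.07211 = 0.02319

0.0232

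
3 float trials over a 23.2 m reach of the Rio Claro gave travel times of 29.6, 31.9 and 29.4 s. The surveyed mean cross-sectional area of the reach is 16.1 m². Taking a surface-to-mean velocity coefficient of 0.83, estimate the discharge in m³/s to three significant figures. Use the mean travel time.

t̄ = (29.6 + 31.9 + 29.4) / 3 = 30.3 s
v_surface = L / t̄ = 23.2 / 30.3 = 0.7657 m/s
v_mean = 0.83 × 0.7657 = 0.6355 m/s
Q = A × v_mean = 16.1 × 0.6355 = 10.23 m³/s

10.2 m³/s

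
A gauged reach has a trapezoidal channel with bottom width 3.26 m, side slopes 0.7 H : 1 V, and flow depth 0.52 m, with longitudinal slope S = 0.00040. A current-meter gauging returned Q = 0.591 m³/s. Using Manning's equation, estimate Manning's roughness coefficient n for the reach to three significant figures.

A = (b + z·y)·y = (3.26 + 0.7×0.52)×0.52 = 1.884 m²
P = b + 2y√(1+z²) = 3.26 + 2×0.52×√(1+0.7²) = 4.529 m
R = A/P = 1.884/4.529 = 0.4160 m
n = (1/Q)·A·R^(2/3)·S^(1/2) = (1/0.591) × 1.884 × 0.5573 × 0.02000 = 0.03554

0.0355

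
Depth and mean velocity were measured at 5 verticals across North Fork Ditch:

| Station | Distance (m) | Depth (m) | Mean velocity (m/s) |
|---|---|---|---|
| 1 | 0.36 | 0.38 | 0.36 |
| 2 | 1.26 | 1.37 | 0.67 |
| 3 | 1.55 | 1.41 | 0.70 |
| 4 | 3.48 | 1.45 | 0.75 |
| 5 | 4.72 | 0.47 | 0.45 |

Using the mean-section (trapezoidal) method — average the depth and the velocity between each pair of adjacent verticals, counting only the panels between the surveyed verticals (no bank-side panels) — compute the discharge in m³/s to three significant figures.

Panel 1-2: Δb = 0.9 m, d̄ = (0.38+1.37)/2 = 0.875, v̄ = (0.36+0.67)/2 = 0.515 → q = 0.9×0.875×0.515 = 0.4056 m³/s
Panel 2-3: Δb = 0.29 m, d̄ = (1.37+1.41)/2 = 1.39, v̄ = (0.67+0.70)/2 = 0.685 → q = 0.29×1.39×0.685 = 0.2761 m³/s
Panel 3-4: Δb = 1.93 m, d̄ = (1.41+1.45)/2 = 1.43, v̄ = (0.70+0.75)/2 = 0.725 → q = 1.93×1.43×0.725 = 2.001 m³/s
Panel 4-5: Δb = 1.24 m, d̄ = (1.45+0.47)/2 = 0.96, v̄ = (0.75+0.45)/2 = 0.6 → q = 1.24×0.96×0.6 = 0.7142 m³/s
Q = Σ q = 3.397 m³/s

3.40 m³/s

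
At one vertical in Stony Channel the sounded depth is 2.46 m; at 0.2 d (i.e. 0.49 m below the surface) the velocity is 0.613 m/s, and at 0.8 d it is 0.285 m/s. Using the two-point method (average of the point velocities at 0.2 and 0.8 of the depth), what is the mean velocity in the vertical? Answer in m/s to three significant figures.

0.449 m/s

v̄ = (0.613 + 0.285) / 2 = 0.4490 m/s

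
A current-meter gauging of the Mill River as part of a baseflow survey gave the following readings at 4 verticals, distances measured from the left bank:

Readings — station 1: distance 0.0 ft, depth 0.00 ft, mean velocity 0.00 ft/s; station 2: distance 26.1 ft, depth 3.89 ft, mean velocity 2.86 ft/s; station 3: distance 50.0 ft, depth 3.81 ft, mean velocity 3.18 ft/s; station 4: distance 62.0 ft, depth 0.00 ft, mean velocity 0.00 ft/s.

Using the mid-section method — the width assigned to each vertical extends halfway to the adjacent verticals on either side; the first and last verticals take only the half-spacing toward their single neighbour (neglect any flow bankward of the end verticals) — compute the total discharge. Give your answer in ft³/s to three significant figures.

w_2 = (50.0 − 0.0)/2 = 25 ft; q_2 = 2.86 × 3.89 × 25 = 278.1 ft³/s
w_3 = (62.0 − 26.1)/2 = 17.95 ft; q_3 = 3.18 × 3.81 × 17.95 = 217.5 ft³/s
Stations 1, 4 contribute zero (depth or velocity is 0).
Q = Σ qᵢ = 495.6 ft³/s

496 ft³/s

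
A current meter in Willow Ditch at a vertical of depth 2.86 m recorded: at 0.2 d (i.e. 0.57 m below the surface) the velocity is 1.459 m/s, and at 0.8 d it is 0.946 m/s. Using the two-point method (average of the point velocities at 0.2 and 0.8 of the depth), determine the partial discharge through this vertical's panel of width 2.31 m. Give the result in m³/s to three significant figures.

7.94 m³/s

v̄ = (1.459 + 0.946) / 2 = 1.203 m/s
q = v̄ × d × w = 1.203 × 2.86 × 2.31 = 7.944 m³/s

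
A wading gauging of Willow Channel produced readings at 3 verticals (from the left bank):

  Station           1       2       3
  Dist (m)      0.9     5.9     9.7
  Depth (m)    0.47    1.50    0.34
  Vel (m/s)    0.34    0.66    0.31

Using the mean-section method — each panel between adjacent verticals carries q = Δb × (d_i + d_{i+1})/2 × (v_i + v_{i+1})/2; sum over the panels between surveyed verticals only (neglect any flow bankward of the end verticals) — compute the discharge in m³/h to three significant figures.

15000 m³/h

Panel 1-2: Δb = 5 m, d̄ = (0.47+1.50)/2 = 0.985, v̄ = (0.34+0.66)/2 = 0.5 → q = 5×0.985×0.5 = 2.463 m³/s
Panel 2-3: Δb = 3.8 m, d̄ = (1.50+0.34)/2 = 0.92, v̄ = (0.66+0.31)/2 = 0.485 → q = 3.8×0.92×0.485 = 1.696 m³/s
Q = Σ q = 4.158 m³/s
= 4.158 × 3600 = 14970 m³/h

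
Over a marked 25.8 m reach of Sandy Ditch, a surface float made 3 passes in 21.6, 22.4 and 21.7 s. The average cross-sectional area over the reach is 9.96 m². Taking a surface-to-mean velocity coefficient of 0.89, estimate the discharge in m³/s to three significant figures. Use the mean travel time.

10.4 m³/s

t̄ = (21.6 + 22.4 + 21.7) / 3 = 21.9 s
v_surface = L / t̄ = 25.8 / 21.9 = 1.178 m/s
v_mean = 0.89 × 1.178 = 1.048 m/s
Q = A × v_mean = 9.96 × 1.048 = 10.44 m³/s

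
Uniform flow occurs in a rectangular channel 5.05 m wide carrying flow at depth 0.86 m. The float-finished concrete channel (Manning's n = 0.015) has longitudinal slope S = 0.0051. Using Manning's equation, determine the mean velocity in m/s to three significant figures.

A = b·y = 5.05 × 0.86 = 4.343 m²
P = b + 2y = 5.05 + 2×0.86 = 6.770 m
R = A/P = 4.343/6.770 = 0.6415 m
Q = (1/n)·A·R^(2/3)·S^(1/2) = (1/0.015) × 4.343 × 0.6415^(2/3) × 0.0051^(1/2) = 15.38 m³/s
V = Q/A = 15.38/4.343 = 3.541 m/s

3.54 m/s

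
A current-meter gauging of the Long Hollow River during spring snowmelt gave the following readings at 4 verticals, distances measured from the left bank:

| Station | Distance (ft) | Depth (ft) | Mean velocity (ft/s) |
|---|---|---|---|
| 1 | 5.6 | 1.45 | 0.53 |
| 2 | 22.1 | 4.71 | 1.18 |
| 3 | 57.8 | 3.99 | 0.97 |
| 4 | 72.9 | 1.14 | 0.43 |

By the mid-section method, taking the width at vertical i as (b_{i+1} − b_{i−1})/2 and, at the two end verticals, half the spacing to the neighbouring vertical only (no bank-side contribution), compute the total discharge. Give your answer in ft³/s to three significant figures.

w_1 = (22.1 − 5.6)/2 = 8.25 ft; q_1 = 0.53 × 1.45 × 8.25 = 6.340 ft³/s
w_2 = (57.8 − 5.6)/2 = 26.1 ft; q_2 = 1.18 × 4.71 × 26.1 = 145.1 ft³/s
w_3 = (72.9 − 22.1)/2 = 25.4 ft; q_3 = 0.97 × 3.99 × 25.4 = 98.31 ft³/s
w_4 = (72.9 − 57.8)/2 = 7.55 ft; q_4 = 0.43 × 1.14 × 7.55 = 3.701 ft³/s
Q = Σ qᵢ = 253.4 ft³/s

253 ft³/s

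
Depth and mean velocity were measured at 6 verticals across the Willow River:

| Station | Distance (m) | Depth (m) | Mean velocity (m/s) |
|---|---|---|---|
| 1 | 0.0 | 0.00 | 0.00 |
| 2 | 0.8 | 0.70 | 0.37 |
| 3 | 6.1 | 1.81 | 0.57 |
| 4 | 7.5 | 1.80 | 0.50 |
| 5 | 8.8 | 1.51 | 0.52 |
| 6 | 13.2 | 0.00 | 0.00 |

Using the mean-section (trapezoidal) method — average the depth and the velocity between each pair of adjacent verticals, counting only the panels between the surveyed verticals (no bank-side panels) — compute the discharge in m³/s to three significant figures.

Panel 1-2: Δb = 0.8 m, d̄ = (0.00+0.70)/2 = 0.35, v̄ = (0.00+0.37)/2 = 0.185 → q = 0.8×0.35×0.185 = 0.05180 m³/s
Panel 2-3: Δb = 5.3 m, d̄ = (0.70+1.81)/2 = 1.255, v̄ = (0.37+0.57)/2 = 0.47 → q = 5.3×1.255×0.47 = 3.126 m³/s
Panel 3-4: Δb = 1.4 m, d̄ = (1.81+1.80)/2 = 1.805, v̄ = (0.57+0.50)/2 = 0.535 → q = 1.4×1.805×0.535 = 1.352 m³/s
Panel 4-5: Δb = 1.3 m, d̄ = (1.80+1.51)/2 = 1.655, v̄ = (0.50+0.52)/2 = 0.51 → q = 1.3×1.655×0.51 = 1.097 m³/s
Panel 5-6: Δb = 4.4 m, d̄ = (1.51+0.00)/2 = 0.755, v̄ = (0.52+0.00)/2 = 0.26 → q = 4.4×0.755×0.26 = 0.8637 m³/s
Q = Σ q = 6.491 m³/s

6.49 m³/s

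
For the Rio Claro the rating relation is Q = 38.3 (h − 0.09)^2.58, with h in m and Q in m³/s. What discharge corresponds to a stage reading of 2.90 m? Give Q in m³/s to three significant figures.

Q = 38.3 × (2.90 − 0.09)^2.58 = 38.3 × 2.81^2.58 = 550.6 m³/s

551 m³/s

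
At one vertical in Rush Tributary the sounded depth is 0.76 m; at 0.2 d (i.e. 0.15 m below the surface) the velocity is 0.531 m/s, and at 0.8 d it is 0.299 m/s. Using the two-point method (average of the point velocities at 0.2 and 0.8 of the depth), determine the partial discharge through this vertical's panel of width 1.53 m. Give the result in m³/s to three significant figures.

0.483 m³/s

v̄ = (0.531 + 0.299) / 2 = 0.4150 m/s
q = v̄ × d × w = 0.4150 × 0.76 × 1.53 = 0.4826 m³/s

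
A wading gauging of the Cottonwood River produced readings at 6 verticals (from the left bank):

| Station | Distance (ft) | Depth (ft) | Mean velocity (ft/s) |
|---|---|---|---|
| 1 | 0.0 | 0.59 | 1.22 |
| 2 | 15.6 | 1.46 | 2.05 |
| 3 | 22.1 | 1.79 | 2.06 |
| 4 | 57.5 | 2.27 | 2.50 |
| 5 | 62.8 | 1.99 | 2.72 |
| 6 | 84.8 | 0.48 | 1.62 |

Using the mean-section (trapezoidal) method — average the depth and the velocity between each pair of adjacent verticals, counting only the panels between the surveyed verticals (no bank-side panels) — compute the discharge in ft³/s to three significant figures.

300 ft³/s

Panel 1-2: Δb = 15.6 ft, d̄ = (0.59+1.46)/2 = 1.025, v̄ = (1.22+2.05)/2 = 1.635 → q = 15.6×1.025×1.635 = 26.14 ft³/s
Panel 2-3: Δb = 6.5 ft, d̄ = (1.46+1.79)/2 = 1.625, v̄ = (2.05+2.06)/2 = 2.055 → q = 6.5×1.625×2.055 = 21.71 ft³/s
Panel 3-4: Δb = 35.4 ft, d̄ = (1.79+2.27)/2 = 2.03, v̄ = (2.06+2.50)/2 = 2.28 → q = 35.4×2.03×2.28 = 163.8 ft³/s
Panel 4-5: Δb = 5.3 ft, d̄ = (2.27+1.99)/2 = 2.13, v̄ = (2.50+2.72)/2 = 2.61 → q = 5.3×2.13×2.61 = 29.46 ft³/s
Panel 5-6: Δb = 22 ft, d̄ = (1.99+0.48)/2 = 1.235, v̄ = (2.72+1.62)/2 = 2.17 → q = 22×1.235×2.17 = 58.96 ft³/s
Q = Σ q = 300.1 ft³/s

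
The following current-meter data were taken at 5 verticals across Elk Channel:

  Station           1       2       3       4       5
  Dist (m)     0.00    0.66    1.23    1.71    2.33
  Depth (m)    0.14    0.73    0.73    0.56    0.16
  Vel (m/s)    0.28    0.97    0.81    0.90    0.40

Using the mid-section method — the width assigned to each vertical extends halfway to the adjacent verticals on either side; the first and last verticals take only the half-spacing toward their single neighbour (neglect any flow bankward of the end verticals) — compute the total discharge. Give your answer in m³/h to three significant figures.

3800 m³/h

w_1 = (0.66 − 0.00)/2 = 0.33 m; q_1 = 0.28 × 0.14 × 0.33 = 0.01294 m³/s
w_2 = (1.23 − 0.00)/2 = 0.615 m; q_2 = 0.97 × 0.73 × 0.615 = 0.4355 m³/s
w_3 = (1.71 − 0.66)/2 = 0.525 m; q_3 = 0.81 × 0.73 × 0.525 = 0.3104 m³/s
w_4 = (2.33 − 1.23)/2 = 0.55 m; q_4 = 0.90 × 0.56 × 0.55 = 0.2772 m³/s
w_5 = (2.33 − 1.71)/2 = 0.31 m; q_5 = 0.40 × 0.16 × 0.31 = 0.01984 m³/s
Q = Σ qᵢ = 1.056 m³/s
= 1.056 × 3600 = 3801 m³/h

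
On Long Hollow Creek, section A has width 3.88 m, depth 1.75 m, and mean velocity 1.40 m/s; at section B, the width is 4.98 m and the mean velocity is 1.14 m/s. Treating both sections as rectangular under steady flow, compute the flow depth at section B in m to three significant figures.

1.67 m

Q = A₁V₁ = (3.88×1.75) × 1.40 = 9.506 m³/s
d₂ = Q/(b₂ V₂) = 9.506/(4.98×1.14) = 1.674 m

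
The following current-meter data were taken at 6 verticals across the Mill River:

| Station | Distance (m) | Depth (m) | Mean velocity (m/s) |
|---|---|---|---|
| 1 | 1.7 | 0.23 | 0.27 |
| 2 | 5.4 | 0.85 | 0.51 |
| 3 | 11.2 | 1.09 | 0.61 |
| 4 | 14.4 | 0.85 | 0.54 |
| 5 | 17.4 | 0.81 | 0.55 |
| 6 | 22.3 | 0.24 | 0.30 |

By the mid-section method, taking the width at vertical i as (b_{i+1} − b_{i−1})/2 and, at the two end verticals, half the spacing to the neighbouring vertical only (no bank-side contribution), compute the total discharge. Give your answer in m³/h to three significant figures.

30700 m³/h

w_1 = (5.4 − 1.7)/2 = 1.85 m; q_1 = 0.27 × 0.23 × 1.85 = 0.1149 m³/s
w_2 = (11.2 − 1.7)/2 = 4.75 m; q_2 = 0.51 × 0.85 × 4.75 = 2.059 m³/s
w_3 = (14.4 − 5.4)/2 = 4.5 m; q_3 = 0.61 × 1.09 × 4.5 = 2.992 m³/s
w_4 = (17.4 − 11.2)/2 = 3.1 m; q_4 = 0.54 × 0.85 × 3.1 = 1.423 m³/s
w_5 = (22.3 − 14.4)/2 = 3.95 m; q_5 = 0.55 × 0.81 × 3.95 = 1.760 m³/s
w_6 = (22.3 − 17.4)/2 = 2.45 m; q_6 = 0.30 × 0.24 × 2.45 = 0.1764 m³/s
Q = Σ qᵢ = 8.525 m³/s
= 8.525 × 3600 = 30690 m³/h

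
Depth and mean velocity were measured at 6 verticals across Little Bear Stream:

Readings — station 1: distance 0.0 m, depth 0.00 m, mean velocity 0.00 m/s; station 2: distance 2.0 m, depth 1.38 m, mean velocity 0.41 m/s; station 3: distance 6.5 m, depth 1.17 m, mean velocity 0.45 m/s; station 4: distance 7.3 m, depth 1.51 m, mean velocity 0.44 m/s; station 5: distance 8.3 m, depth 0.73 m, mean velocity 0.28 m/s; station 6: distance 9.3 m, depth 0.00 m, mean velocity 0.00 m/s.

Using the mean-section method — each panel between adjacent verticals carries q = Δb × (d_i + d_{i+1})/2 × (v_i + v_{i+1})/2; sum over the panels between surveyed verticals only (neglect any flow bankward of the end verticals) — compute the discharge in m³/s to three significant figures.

3.68 m³/s

Panel 1-2: Δb = 2 m, d̄ = (0.00+1.38)/2 = 0.69, v̄ = (0.00+0.41)/2 = 0.205 → q = 2×0.69×0.205 = 0.2829 m³/s
Panel 2-3: Δb = 4.5 m, d̄ = (1.38+1.17)/2 = 1.275, v̄ = (0.41+0.45)/2 = 0.43 → q = 4.5×1.275×0.43 = 2.467 m³/s
Panel 3-4: Δb = 0.8 m, d̄ = (1.17+1.51)/2 = 1.34, v̄ = (0.45+0.44)/2 = 0.445 → q = 0.8×1.34×0.445 = 0.4770 m³/s
Panel 4-5: Δb = 1 m, d̄ = (1.51+0.73)/2 = 1.12, v̄ = (0.44+0.28)/2 = 0.36 → q = 1×1.12×0.36 = 0.4032 m³/s
Panel 5-6: Δb = 1 m, d̄ = (0.73+0.00)/2 = 0.365, v̄ = (0.28+0.00)/2 = 0.14 → q = 1×0.365×0.14 = 0.05110 m³/s
Q = Σ q = 3.681 m³/s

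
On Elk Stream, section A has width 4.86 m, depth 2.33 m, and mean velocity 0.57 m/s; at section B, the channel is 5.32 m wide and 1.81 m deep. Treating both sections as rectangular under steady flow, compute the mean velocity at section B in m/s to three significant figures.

0.670 m/s

Q = A₁V₁ = (4.86×2.33) × 0.57 = 6.455 m³/s
A₂ = 5.32 × 1.81 = 9.629 m²
V₂ = Q/A₂ = 6.455/9.629 = 0.6703 m/s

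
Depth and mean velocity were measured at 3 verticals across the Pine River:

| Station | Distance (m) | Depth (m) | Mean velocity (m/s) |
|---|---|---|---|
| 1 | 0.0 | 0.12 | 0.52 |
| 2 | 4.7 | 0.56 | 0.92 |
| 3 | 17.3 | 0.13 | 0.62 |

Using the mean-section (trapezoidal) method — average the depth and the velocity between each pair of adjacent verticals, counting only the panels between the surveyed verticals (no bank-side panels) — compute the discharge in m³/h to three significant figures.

16200 m³/h

Panel 1-2: Δb = 4.7 m, d̄ = (0.12+0.56)/2 = 0.34, v̄ = (0.52+0.92)/2 = 0.72 → q = 4.7×0.34×0.72 = 1.151 m³/s
Panel 2-3: Δb = 12.6 m, d̄ = (0.56+0.13)/2 = 0.345, v̄ = (0.92+0.62)/2 = 0.77 → q = 12.6×0.345×0.77 = 3.347 m³/s
Q = Σ q = 4.498 m³/s
= 4.498 × 3600 = 16190 m³/h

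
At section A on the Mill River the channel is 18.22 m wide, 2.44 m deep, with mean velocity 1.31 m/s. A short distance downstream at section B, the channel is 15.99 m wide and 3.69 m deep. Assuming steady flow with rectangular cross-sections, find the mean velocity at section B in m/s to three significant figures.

0.987 m/s

Q = A₁V₁ = (18.22×2.44) × 1.31 = 58.24 m³/s
A₂ = 15.99 × 3.69 = 59.00 m²
V₂ = Q/A₂ = 58.24/59.00 = 0.9870 m/s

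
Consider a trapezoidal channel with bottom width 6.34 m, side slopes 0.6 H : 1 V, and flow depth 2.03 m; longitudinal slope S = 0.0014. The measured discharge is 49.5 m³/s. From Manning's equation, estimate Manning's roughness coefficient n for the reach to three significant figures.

0.0144

A = (b + z·y)·y = (6.34 + 0.6×2.03)×2.03 = 15.34 m²
P = b + 2y√(1+z²) = 6.34 + 2×2.03×√(1+0.6²) = 11.07 m
R = A/P = 15.34/11.07 = 1.385 m
n = (1/Q)·A·R^(2/3)·S^(1/2) = (1/49.5) × 15.34 × 1.243 × 0.03742 = 0.01441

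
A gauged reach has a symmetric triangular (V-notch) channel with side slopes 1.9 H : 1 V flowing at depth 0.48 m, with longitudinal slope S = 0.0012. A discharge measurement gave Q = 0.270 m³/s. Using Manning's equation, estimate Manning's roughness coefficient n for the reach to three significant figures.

A = z·y² = 1.9×0.48² = 0.4378 m²
P = 2y√(1+z²) = 2×0.48×√(1+1.9²) = 2.061 m
R = A/P = 0.4378/2.061 = 0.2124 m
n = (1/Q)·A·R^(2/3)·S^(1/2) = (1/0.270) × 0.4378 × 0.3560 × 0.03464 = 0.01999

0.0200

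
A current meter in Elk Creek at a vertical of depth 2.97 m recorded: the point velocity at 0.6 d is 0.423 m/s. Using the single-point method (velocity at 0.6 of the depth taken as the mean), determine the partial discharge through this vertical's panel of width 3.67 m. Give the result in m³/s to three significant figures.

v̄ = v₀.₆ = 0.423 m/s
q = v̄ × d × w = 0.4230 × 2.97 × 3.67 = 4.611 m³/s

4.61 m³/s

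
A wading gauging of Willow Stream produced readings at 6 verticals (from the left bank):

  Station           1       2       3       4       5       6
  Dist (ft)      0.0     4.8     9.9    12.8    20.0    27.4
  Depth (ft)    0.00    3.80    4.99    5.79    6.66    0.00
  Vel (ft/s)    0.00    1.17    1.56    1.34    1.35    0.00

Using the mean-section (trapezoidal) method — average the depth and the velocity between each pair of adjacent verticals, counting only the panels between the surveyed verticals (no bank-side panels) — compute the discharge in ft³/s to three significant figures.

Panel 1-2: Δb = 4.8 ft, d̄ = (0.00+3.80)/2 = 1.9, v̄ = (0.00+1.17)/2 = 0.585 → q = 4.8×1.9×0.585 = 5.335 ft³/s
Panel 2-3: Δb = 5.1 ft, d̄ = (3.80+4.99)/2 = 4.395, v̄ = (1.17+1.56)/2 = 1.365 → q = 5.1×4.395×1.365 = 30.60 ft³/s
Panel 3-4: Δb = 2.9 ft, d̄ = (4.99+5.79)/2 = 5.39, v̄ = (1.56+1.34)/2 = 1.45 → q = 2.9×5.39×1.45 = 22.66 ft³/s
Panel 4-5: Δb = 7.2 ft, d̄ = (5.79+6.66)/2 = 6.225, v̄ = (1.34+1.35)/2 = 1.345 → q = 7.2×6.225×1.345 = 60.28 ft³/s
Panel 5-6: Δb = 7.4 ft, d̄ = (6.66+0.00)/2 = 3.33, v̄ = (1.35+0.00)/2 = 0.675 → q = 7.4×3.33×0.675 = 16.63 ft³/s
Q = Σ q = 135.5 ft³/s

136 ft³/s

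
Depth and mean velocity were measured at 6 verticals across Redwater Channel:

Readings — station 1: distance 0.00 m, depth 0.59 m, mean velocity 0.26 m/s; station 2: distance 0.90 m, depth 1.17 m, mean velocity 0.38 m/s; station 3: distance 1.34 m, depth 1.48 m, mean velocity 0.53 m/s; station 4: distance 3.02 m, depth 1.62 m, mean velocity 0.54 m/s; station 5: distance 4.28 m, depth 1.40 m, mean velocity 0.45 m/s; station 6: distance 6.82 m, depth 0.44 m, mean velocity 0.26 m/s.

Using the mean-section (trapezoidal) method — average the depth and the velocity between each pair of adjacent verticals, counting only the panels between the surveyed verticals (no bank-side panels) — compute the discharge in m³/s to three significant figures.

3.68 m³/s

Panel 1-2: Δb = 0.9 m, d̄ = (0.59+1.17)/2 = 0.88, v̄ = (0.26+0.38)/2 = 0.32 → q = 0.9×0.88×0.32 = 0.2534 m³/s
Panel 2-3: Δb = 0.44 m, d̄ = (1.17+1.48)/2 = 1.325, v̄ = (0.38+0.53)/2 = 0.455 → q = 0.44×1.325×0.455 = 0.2653 m³/s
Panel 3-4: Δb = 1.68 m, d̄ = (1.48+1.62)/2 = 1.55, v̄ = (0.53+0.54)/2 = 0.535 → q = 1.68×1.55×0.535 = 1.393 m³/s
Panel 4-5: Δb = 1.26 m, d̄ = (1.62+1.40)/2 = 1.51, v̄ = (0.54+0.45)/2 = 0.495 → q = 1.26×1.51×0.495 = 0.9418 m³/s
Panel 5-6: Δb = 2.54 m, d̄ = (1.40+0.44)/2 = 0.92, v̄ = (0.45+0.26)/2 = 0.355 → q = 2.54×0.92×0.355 = 0.8296 m³/s
Q = Σ q = 3.683 m³/s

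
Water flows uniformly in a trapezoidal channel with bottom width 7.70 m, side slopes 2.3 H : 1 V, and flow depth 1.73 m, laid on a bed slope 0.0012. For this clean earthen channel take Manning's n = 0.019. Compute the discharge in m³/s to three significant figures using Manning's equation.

A = (b + z·y)·y = (7.70 + 2.3×1.73)×1.73 = 20.20 m²
P = b + 2y√(1+z²) = 7.70 + 2×1.73×√(1+2.3²) = 16.38 m
R = A/P = 20.20/16.38 = 1.234 m
Q = (1/n)·A·R^(2/3)·S^(1/2) = (1/0.019) × 20.20 × 1.234^(2/3) × 0.0012^(1/2) = 42.37 m³/s

42.4 m³/s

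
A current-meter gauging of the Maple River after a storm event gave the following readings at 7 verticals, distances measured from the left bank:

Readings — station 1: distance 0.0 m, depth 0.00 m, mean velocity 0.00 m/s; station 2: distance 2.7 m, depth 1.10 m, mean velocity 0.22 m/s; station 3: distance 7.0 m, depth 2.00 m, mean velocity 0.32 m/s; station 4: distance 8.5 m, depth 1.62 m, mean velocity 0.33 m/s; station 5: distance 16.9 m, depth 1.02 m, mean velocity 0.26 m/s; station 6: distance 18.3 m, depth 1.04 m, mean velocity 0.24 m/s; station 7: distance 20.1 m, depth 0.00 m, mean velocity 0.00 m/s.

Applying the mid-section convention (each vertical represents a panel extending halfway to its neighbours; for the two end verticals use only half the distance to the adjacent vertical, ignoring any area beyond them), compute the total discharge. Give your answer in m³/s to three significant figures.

7.05 m³/s

w_2 = (7.0 − 0.0)/2 = 3.5 m; q_2 = 0.22 × 1.10 × 3.5 = 0.8470 m³/s
w_3 = (8.5 − 2.7)/2 = 2.9 m; q_3 = 0.32 × 2.00 × 2.9 = 1.856 m³/s
w_4 = (16.9 − 7.0)/2 = 4.95 m; q_4 = 0.33 × 1.62 × 4.95 = 2.646 m³/s
w_5 = (18.3 − 8.5)/2 = 4.9 m; q_5 = 0.26 × 1.02 × 4.9 = 1.299 m³/s
w_6 = (20.1 − 16.9)/2 = 1.6 m; q_6 = 0.24 × 1.04 × 1.6 = 0.3994 m³/s
Stations 1, 7 contribute zero (depth or velocity is 0).
Q = Σ qᵢ = 7.048 m³/s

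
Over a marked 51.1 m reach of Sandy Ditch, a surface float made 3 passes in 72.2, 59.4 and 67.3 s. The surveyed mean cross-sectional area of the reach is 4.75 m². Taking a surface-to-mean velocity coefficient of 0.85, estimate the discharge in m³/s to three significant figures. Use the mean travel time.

t̄ = (72.2 + 59.4 + 67.3) / 3 = 66.3 s
v_surface = L / t̄ = 51.1 / 66.3 = 0.7707 m/s
v_mean = 0.85 × 0.7707 = 0.6551 m/s
Q = A × v_mean = 4.75 × 0.6551 = 3.112 m³/s

3.11 m³/s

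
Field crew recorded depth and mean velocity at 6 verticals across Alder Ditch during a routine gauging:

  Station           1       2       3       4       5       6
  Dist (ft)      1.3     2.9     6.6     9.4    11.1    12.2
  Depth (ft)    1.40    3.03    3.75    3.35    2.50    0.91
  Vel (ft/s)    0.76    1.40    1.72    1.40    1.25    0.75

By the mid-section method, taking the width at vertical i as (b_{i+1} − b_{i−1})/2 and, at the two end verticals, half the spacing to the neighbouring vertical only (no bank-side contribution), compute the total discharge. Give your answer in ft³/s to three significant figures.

48.4 ft³/s

w_1 = (2.9 − 1.3)/2 = 0.8 ft; q_1 = 0.76 × 1.40 × 0.8 = 0.8512 ft³/s
w_2 = (6.6 − 1.3)/2 = 2.65 ft; q_2 = 1.40 × 3.03 × 2.65 = 11.24 ft³/s
w_3 = (9.4 − 2.9)/2 = 3.25 ft; q_3 = 1.72 × 3.75 × 3.25 = 20.96 ft³/s
w_4 = (11.1 − 6.6)/2 = 2.25 ft; q_4 = 1.40 × 3.35 × 2.25 = 10.55 ft³/s
w_5 = (12.2 − 9.4)/2 = 1.4 ft; q_5 = 1.25 × 2.50 × 1.4 = 4.375 ft³/s
w_6 = (12.2 − 11.1)/2 = 0.55 ft; q_6 = 0.75 × 0.91 × 0.55 = 0.3754 ft³/s
Q = Σ qᵢ = 48.36 ft³/s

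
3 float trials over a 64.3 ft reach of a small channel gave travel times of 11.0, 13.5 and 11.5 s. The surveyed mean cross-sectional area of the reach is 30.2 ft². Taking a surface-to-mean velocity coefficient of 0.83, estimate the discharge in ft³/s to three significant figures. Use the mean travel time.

t̄ = (11.0 + 13.5 + 11.5) / 3 = 12 s
v_surface = L / t̄ = 64.3 / 12 = 5.358 ft/s
v_mean = 0.83 × 5.358 = 4.447 ft/s
Q = A × v_mean = 30.2 × 4.447 = 134.3 ft³/s

134 ft³/s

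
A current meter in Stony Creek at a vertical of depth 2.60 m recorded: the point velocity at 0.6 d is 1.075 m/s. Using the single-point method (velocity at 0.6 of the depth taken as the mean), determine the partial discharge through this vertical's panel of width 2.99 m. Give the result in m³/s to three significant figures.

8.36 m³/s

v̄ = v₀.₆ = 1.075 m/s
q = v̄ × d × w = 1.075 × 2.60 × 2.99 = 8.357 m³/s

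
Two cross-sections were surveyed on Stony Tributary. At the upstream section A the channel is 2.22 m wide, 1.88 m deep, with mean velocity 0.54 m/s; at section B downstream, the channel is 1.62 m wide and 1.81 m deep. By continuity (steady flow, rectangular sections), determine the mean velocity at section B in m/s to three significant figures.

Q = A₁V₁ = (2.22×1.88) × 0.54 = 2.254 m³/s
A₂ = 1.62 × 1.81 = 2.932 m²
V₂ = Q/A₂ = 2.254/2.932 = 0.7686 m/s

0.769 m/s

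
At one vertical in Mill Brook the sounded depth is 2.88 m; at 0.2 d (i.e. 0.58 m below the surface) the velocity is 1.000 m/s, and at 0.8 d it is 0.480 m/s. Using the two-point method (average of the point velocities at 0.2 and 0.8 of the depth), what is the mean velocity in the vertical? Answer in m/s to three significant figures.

0.740 m/s

v̄ = (1.000 + 0.480) / 2 = 0.7400 m/s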